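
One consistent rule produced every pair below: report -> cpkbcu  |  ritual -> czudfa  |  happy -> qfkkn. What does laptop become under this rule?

This is an affine cipher: with a=0,…,z=25, each position x becomes (9x+5) mod 26.
On laptop: l(11)→9·11+5≡0=a; a(0)→9·0+5≡5=f; p(15)→9·15+5≡10=k; t(19)→9·19+5≡20=u; o(14)→9·14+5≡1=b; p(15)→9·15+5≡10=k (all mod 26).

afkubk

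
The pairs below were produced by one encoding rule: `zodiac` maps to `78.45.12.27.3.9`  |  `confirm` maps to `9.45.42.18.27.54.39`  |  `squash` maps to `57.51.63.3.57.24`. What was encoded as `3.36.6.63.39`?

album

Each letter becomes 3×(its alphabet position, a=1..z=26).
Decoding 3.36.6.63.39: 3→(3−0)÷3=1=a, 36→(36−0)÷3=12=l, 6→(6−0)÷3=2=b, 63→(63−0)÷3=21=u, 39→(39−0)÷3=13=m.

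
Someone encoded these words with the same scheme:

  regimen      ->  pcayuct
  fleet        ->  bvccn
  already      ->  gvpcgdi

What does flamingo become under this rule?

bvguytas

r(17)→p(15) and e(4)→c(2) fit y≡25x+6 (mod 26); the inverse of 25 mod 26 is 25. Each letter's alphabet position (a=0..z=25) is mapped through 25·x+6 mod 26 — an affine cipher.
Applying it to flamingo: f(5)→25·5+6≡1=b; l(11)→25·11+6≡21=v; a(0)→25·0+6≡6=g; m(12)→25·12+6≡20=u; i(8)→25·8+6≡24=y; n(13)→25·13+6≡19=t; g(6)→25·6+6≡0=a; o(14)→25·14+6≡18=s (all mod 26).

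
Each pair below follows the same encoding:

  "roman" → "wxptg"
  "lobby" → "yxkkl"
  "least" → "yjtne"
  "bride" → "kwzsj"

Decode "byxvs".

cloud

r(17)→w(22) and o(14)→x(23) fit y≡17x+19 (mod 26); the inverse of 17 mod 26 is 23. Treating letters as 0–25, the rule is x ↦ 17x + 19 (mod 26).
Decoding byxvs: b(1)→23·(1−19)≡2=c; y(24)→23·(24−19)≡11=l; x(23)→23·(23−19)≡14=o; v(21)→23·(21−19)≡20=u; s(18)→23·(18−19)≡3=d (all mod 26).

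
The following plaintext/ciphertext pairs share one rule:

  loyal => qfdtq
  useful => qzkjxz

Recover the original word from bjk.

few

Read the word backwards and shift each letter +5.
Undoing it on bjk: shift back: b−5=w, j−5=e, k−5=f → wef; then reverse → few.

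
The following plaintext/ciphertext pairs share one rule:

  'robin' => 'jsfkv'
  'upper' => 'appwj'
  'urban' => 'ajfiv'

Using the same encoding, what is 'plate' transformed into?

r(17)→j(9) and o(14)→s(18) fit y≡23x+8 (mod 26); the inverse of 23 mod 26 is 17. Each letter's alphabet position (a=0..z=25) is mapped through 23·x+8 mod 26 — an affine cipher.
On plate: p(15)→23·15+8≡15=p; l(11)→23·11+8≡1=b; a(0)→23·0+8≡8=i; t(19)→23·19+8≡3=d; e(4)→23·4+8≡22=w (all mod 26).

pbidw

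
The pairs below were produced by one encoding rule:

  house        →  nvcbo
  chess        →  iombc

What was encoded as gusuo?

The shift increases by 1 at each position, starting from +6: 6, 7, 8, ….
Undoing it on gusuo: g−6=a, u−7=n, s−8=k, u−9=l, o−10=e.

ankle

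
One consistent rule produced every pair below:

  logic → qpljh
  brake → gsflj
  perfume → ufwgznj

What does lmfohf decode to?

glance

Shifts by position in logic: pos 0: l→q (+5), pos 1: o→p (+1), pos 2: g→l (+5), pos 3: i→j (+1) — repeating every 2. The shifts repeat in a cycle of length 2: positions 0,1,… shift by +5, +1, then the pattern repeats.
Reversing it on lmfohf: l−5=g, m−1=l, f−5=a, o−1=n, h−5=c, f−1=e.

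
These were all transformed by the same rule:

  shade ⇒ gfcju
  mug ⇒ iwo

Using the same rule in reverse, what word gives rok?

Read the word backwards and shift each letter +2.
Undoing it on rok: shift back: r−2=p, o−2=m, k−2=i → pmi; then reverse → imp.

imp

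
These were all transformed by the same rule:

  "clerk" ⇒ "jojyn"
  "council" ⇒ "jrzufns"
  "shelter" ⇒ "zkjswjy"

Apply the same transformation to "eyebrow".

lbjiutd

Shifts by position in clerk: pos 0: c→j (+7), pos 1: l→o (+3), pos 2: e→j (+5), pos 3: r→y (+7), pos 4: k→n (+3) — repeating every 3. It's a Vigenère-style cipher with numeric key [7,3,5]: position i shifts by key[i mod 3].
On eyebrow: e+7=l, y+3=b, e+5=j, b+7=i, r+3=u, o+5=t, w+7=d.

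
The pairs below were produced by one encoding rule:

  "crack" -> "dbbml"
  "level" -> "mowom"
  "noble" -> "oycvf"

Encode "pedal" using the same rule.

qoekm

Shifts by position in crack: pos 0: c→d (+1), pos 1: r→b (+10), pos 2: a→b (+1), pos 3: c→m (+10) — repeating every 2. The shifts repeat in a cycle of length 2: positions 0,1,… shift by +1, +10, then the pattern repeats.
On pedal: p+1=q, e+10=o, d+1=e, a+10=k, l+1=m.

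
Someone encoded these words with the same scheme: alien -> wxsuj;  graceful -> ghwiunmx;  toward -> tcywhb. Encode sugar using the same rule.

amgwh

a(0)→w(22) and l(11)→x(23) fit y≡19x+22 (mod 26); the inverse of 19 mod 26 is 11. This is an affine cipher: with a=0,…,z=25, each position x becomes (19x+22) mod 26.
For sugar: s(18)→19·18+22≡0=a; u(20)→19·20+22≡12=m; g(6)→19·6+22≡6=g; a(0)→19·0+22≡22=w; r(17)→19·17+22≡7=h (all mod 26).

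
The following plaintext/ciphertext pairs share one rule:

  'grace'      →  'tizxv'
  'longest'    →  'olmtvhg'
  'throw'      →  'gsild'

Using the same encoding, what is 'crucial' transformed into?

Each pair mirrors across the alphabet (g↔t, r↔i, a↔z): positions sum to 25. Each letter is replaced by its mirror in the alphabet: a↔z, b↔y, c↔x, and so on (the Atbash cipher).
On crucial: c↔x, r↔i, u↔f, c↔x, i↔r, a↔z, l↔o.

xifxrzo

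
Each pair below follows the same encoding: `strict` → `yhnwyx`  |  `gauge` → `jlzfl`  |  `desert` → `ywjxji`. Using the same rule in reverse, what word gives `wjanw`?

The word is reversed, then every letter is shifted forward by 5.
Undoing it on wjanw: shift back: w−5=r, j−5=e, a−5=v, n−5=i, w−5=r → revir; then reverse → river.

river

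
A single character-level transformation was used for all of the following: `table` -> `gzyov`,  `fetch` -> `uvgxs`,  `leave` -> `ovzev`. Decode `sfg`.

hut

Letters are reflected about the middle of the alphabet (position → 25−position): Atbash.
Decoding sfg: s↔h, f↔u, g↔t.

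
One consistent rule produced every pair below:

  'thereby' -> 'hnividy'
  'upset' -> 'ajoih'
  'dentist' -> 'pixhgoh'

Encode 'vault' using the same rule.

tkalh

This is an affine cipher: with a=0,…,z=25, each position x becomes (19x+10) mod 26.
For vault: v(21)→19·21+10≡19=t; a(0)→19·0+10≡10=k; u(20)→19·20+10≡0=a; l(11)→19·11+10≡11=l; t(19)→19·19+10≡7=h (all mod 26).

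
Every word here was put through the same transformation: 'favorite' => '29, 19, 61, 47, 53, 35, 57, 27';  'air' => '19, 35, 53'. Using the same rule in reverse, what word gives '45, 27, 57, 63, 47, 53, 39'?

network

With a=1..z=26, the number is 2·pos + 17.
Undoing it on 45, 27, 57, 63, 47, 53, 39: 45→(45−17)÷2=14=n, 27→(27−17)÷2=5=e, 57→(57−17)÷2=20=t, 63→(63−17)÷2=23=w, 47→(47−17)÷2=15=o, 53→(53−17)÷2=18=r, 39→(39−17)÷2=11=k.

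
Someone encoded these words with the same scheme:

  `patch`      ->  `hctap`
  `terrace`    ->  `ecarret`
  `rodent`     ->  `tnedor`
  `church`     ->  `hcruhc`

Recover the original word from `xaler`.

The output letters match the input read backwards: patch reversed is hctap. It's just the letters in reverse order.
Undoing it on xaler: then reverse → relax.

relax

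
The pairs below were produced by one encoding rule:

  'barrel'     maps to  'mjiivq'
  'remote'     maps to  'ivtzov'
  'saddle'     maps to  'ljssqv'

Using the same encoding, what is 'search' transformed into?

This is an affine cipher: with a=0,…,z=25, each position x becomes (3x+9) mod 26.
On search: s(18)→3·18+9≡11=l; e(4)→3·4+9≡21=v; a(0)→3·0+9≡9=j; r(17)→3·17+9≡8=i; c(2)→3·2+9≡15=p; h(7)→3·7+9≡4=e (all mod 26).

lvjipe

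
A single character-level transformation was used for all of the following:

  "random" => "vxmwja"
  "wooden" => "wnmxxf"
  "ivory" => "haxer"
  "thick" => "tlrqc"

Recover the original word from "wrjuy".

plain

Two steps: reverse the string, then apply a Caesar shift of +9.
Reversing it on wrjuy: shift back: w−9=n, r−9=i, j−9=a, u−9=l, y−9=p → nialp; then reverse → plain.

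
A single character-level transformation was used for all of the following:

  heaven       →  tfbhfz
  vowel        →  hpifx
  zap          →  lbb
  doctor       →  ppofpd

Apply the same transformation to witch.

ijfot

The shift depends on letter class: consonant h→t is +12, but vowel e→f is +1. Vowels shift forward by 1 and consonants shift forward by 12.
Applying it to witch: w(cons)+12=i, i(vowel)+1=j, t(cons)+12=f, c(cons)+12=o, h(cons)+12=t.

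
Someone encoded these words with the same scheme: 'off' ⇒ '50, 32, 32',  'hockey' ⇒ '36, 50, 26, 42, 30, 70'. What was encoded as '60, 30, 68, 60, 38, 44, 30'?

textile

o(#15)→50 and f(#6)→32: differences scale by 2, so n = 2·pos + 20. The formula is n = 2×(alphabet index, a=1) + 20.
Decoding 60, 30, 68, 60, 38, 44, 30: 60→(60−20)÷2=20=t, 30→(30−20)÷2=5=e, 68→(68−20)÷2=24=x, 60→(60−20)÷2=20=t, 38→(38−20)÷2=9=i, 44→(44−20)÷2=12=l, 30→(30−20)÷2=5=e.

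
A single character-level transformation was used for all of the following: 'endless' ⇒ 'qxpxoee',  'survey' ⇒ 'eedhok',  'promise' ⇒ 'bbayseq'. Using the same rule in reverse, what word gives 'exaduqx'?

Shifts by position in endless: pos 0: e→q (+12), pos 1: n→x (+10), pos 2: d→p (+12), pos 3: l→x (+12), pos 4: e→o (+10), pos 5: s→e (+12) — repeating every 3. It's a Vigenère-style cipher with numeric key [12,10,12]: position i shifts by key[i mod 3].
Undoing it on exaduqx: e−12=s, x−10=n, a−12=o, d−12=r, u−10=k, q−12=e, x−12=l.

snorkel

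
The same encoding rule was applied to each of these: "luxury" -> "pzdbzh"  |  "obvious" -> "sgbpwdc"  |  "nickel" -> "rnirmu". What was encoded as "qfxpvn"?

The shift increases by 1 at each position, starting from +4: 4, 5, 6, ….
Decoding qfxpvn: q−4=m, f−5=a, x−6=r, p−7=i, v−8=n, n−9=e.

marine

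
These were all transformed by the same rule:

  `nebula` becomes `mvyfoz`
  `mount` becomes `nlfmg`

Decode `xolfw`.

This is the alphabet-reversal cipher (Atbash): a becomes z, b becomes y, etc.
Undoing it on xolfw: x↔c, o↔l, l↔o, f↔u, w↔d.

cloud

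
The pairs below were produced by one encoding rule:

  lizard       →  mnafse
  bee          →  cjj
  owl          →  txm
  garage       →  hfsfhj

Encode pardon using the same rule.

The shift depends on letter class: consonant l→m is +1, but vowel i→n is +5. The rule splits by letter class: vowels +5, consonants +1.
For pardon: p(cons)+1=q, a(vowel)+5=f, r(cons)+1=s, d(cons)+1=e, o(vowel)+5=t, n(cons)+1=o.

qfseto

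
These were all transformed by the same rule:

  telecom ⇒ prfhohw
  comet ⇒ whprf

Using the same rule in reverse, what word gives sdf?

cap

The output letters match the input read backwards, each shifted +3: telecom reversed is mocelet. Read the word backwards and shift each letter +3.
Reversing it on sdf: shift back: s−3=p, d−3=a, f−3=c → pac; then reverse → cap.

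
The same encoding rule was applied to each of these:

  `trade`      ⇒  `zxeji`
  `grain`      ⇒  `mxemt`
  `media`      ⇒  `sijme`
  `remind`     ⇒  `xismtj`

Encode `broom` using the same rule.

Two shifts are in play — +4 for a/e/i/o/u, +6 for every other letter.
On broom: b(cons)+6=h, r(cons)+6=x, o(vowel)+4=s, o(vowel)+4=s, m(cons)+6=s.

hxsss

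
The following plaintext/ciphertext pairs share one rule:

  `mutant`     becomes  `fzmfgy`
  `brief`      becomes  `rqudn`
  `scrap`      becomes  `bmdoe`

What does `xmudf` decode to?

trial

The output letters match the input read backwards, each shifted +12: mutant reversed is tnatum. Two steps: reverse the string, then apply a Caesar shift of +12.
Decoding xmudf: shift back: x−12=l, m−12=a, u−12=i, d−12=r, f−12=t → lairt; then reverse → trial.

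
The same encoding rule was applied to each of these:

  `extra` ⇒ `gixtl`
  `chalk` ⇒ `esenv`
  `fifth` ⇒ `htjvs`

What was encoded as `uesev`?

stock

It's a Vigenère-style cipher with numeric key [2,11,4]: position i shifts by key[i mod 3].
Reversing it on uesev: u−2=s, e−11=t, s−4=o, e−2=c, v−11=k.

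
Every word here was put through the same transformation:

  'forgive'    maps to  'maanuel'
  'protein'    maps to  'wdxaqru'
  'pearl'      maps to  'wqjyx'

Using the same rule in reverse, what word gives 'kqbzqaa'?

dessert

Shifts by position in forgive: pos 0: f→m (+7), pos 1: o→a (+12), pos 2: r→a (+9), pos 3: g→n (+7), pos 4: i→u (+12), pos 5: v→e (+9) — repeating every 3. The shifts repeat in a cycle of length 3: positions 0,1,… shift by +7, +12, +9, then the pattern repeats.
Reversing it on kqbzqaa: k−7=d, q−12=e, b−9=s, z−7=s, q−12=e, a−9=r, a−7=t.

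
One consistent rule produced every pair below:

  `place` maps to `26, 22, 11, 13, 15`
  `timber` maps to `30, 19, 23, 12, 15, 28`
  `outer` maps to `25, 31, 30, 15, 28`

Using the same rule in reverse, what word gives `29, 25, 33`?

sow

Each letter is replaced by its alphabet position (a=1..z=26) + 10.
Decoding 29, 25, 33: 29→(29−10)÷1=19=s, 25→(25−10)÷1=15=o, 33→(33−10)÷1=23=w.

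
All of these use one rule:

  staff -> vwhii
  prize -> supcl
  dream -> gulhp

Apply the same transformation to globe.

jovel

Two shifts are in play — +7 for a/e/i/o/u, +3 for every other letter.
For globe: g(cons)+3=j, l(cons)+3=o, o(vowel)+7=v, b(cons)+3=e, e(vowel)+7=l.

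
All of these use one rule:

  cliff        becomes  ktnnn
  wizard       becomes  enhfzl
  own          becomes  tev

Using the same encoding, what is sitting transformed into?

Vowels shift forward by 5 and consonants shift forward by 8.
On sitting: s(cons)+8=a, i(vowel)+5=n, t(cons)+8=b, t(cons)+8=b, i(vowel)+5=n, n(cons)+8=v, g(cons)+8=o.

anbbnvo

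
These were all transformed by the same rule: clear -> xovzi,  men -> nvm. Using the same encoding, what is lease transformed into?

ovzhv

Each pair mirrors across the alphabet (c↔x, l↔o, e↔v): positions sum to 25. This is the alphabet-reversal cipher (Atbash): a becomes z, b becomes y, etc.
Applying it to lease: l↔o, e↔v, a↔z, s↔h, e↔v.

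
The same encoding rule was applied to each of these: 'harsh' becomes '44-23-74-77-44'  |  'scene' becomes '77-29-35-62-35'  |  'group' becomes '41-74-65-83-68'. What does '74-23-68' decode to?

rap

h(#8)→44 and a(#1)→23: differences scale by 3, so n = 3·pos + 20. The formula is n = 3×(alphabet index, a=1) + 20.
Decoding 74-23-68: 74→(74−20)÷3=18=r, 23→(23−20)÷3=1=a, 68→(68−20)÷3=16=p.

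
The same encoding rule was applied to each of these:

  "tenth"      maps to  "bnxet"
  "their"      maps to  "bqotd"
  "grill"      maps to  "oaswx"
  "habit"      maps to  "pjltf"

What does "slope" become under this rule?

In tenth: t→b is +8, e→n is +9, n→x is +10, t→e is +11 — the shift increases by 1 each position. Each letter shifts forward by (position + 8), i.e. 8, 9, 10, … — the shift grows by one for each successive letter.
For slope: s+8=a, l+9=u, o+10=y, p+11=a, e+12=q.

auyaq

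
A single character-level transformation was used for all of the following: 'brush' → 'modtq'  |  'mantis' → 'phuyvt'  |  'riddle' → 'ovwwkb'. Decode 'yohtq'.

trash

b(1)→m(12) and r(17)→o(14) fit y≡5x+7 (mod 26); the inverse of 5 mod 26 is 21. Treating letters as 0–25, the rule is x ↦ 5x + 7 (mod 26).
Reversing it on yohtq: y(24)→21·(24−7)≡19=t; o(14)→21·(14−7)≡17=r; h(7)→21·(7−7)≡0=a; t(19)→21·(19−7)≡18=s; q(16)→21·(16−7)≡7=h (all mod 26).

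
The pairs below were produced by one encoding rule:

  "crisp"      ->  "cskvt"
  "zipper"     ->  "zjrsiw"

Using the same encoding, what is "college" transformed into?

Each letter shifts forward by its position index (0, 1, 2, …) — the shift grows by one for each successive letter.
For college: c+0=c, o+1=p, l+2=n, l+3=o, e+4=i, g+5=l, e+6=k.

cpnoilk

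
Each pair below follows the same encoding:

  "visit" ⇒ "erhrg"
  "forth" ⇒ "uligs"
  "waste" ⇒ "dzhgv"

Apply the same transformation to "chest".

xsvhg

Each pair mirrors across the alphabet (v↔e, i↔r, s↔h): positions sum to 25. This is the alphabet-reversal cipher (Atbash): a becomes z, b becomes y, etc.
Applying it to chest: c↔x, h↔s, e↔v, s↔h, t↔g.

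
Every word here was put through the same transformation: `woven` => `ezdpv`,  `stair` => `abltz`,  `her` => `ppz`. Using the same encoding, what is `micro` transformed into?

Vowels shift forward by 11 and consonants shift forward by 8.
For micro: m(cons)+8=u, i(vowel)+11=t, c(cons)+8=k, r(cons)+8=z, o(vowel)+11=z.

utkzz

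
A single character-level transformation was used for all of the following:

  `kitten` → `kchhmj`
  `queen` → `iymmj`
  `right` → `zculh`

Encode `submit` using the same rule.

Treating letters as 0–25, the rule is x ↦ 17x + 22 (mod 26).
For submit: s(18)→17·18+22≡16=q; u(20)→17·20+22≡24=y; b(1)→17·1+22≡13=n; m(12)→17·12+22≡18=s; i(8)→17·8+22≡2=c; t(19)→17·19+22≡7=h (all mod 26).

qynsch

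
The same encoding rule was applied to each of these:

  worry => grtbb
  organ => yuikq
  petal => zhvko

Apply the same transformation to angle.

kqivh

Shifts by position in worry: pos 0: w→g (+10), pos 1: o→r (+3), pos 2: r→t (+2), pos 3: r→b (+10), pos 4: y→b (+3) — repeating every 3. The shifts repeat in a cycle of length 3: positions 0,1,… shift by +10, +3, +2, then the pattern repeats.
On angle: a+10=k, n+3=q, g+2=i, l+10=v, e+3=h.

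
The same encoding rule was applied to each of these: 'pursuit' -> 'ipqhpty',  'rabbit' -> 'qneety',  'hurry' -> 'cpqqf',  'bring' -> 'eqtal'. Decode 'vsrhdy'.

closet

p(15)→i(8) and u(20)→p(15) fit y≡17x+13 (mod 26); the inverse of 17 mod 26 is 23. Each letter's alphabet position (a=0..z=25) is mapped through 17·x+13 mod 26 — an affine cipher.
Decoding vsrhdy: v(21)→23·(21−13)≡2=c; s(18)→23·(18−13)≡11=l; r(17)→23·(17−13)≡14=o; h(7)→23·(7−13)≡18=s; d(3)→23·(3−13)≡4=e; y(24)→23·(24−13)≡19=t (all mod 26).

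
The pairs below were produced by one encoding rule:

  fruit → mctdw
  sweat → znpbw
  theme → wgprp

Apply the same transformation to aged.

f(5)→m(12) and r(17)→c(2) fit y≡23x+1 (mod 26); the inverse of 23 mod 26 is 17. This is an affine cipher: with a=0,…,z=25, each position x becomes (23x+1) mod 26.
For aged: a(0)→23·0+1≡1=b; g(6)→23·6+1≡9=j; e(4)→23·4+1≡15=p; d(3)→23·3+1≡18=s (all mod 26).

bjps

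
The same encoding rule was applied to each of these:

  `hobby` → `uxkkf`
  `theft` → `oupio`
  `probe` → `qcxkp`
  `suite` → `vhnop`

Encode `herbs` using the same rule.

h(7)→u(20) and o(14)→x(23) fit y≡19x+17 (mod 26); the inverse of 19 mod 26 is 11. Treating letters as 0–25, the rule is x ↦ 19x + 17 (mod 26).
Applying it to herbs: h(7)→19·7+17≡20=u; e(4)→19·4+17≡15=p; r(17)→19·17+17≡2=c; b(1)→19·1+17≡10=k; s(18)→19·18+17≡21=v (all mod 26).

upckv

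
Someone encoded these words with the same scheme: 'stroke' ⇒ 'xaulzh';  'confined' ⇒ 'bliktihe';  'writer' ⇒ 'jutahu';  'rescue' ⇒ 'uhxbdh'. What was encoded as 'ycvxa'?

blast

Each letter's alphabet position (a=0..z=25) is mapped through 3·x+21 mod 26 — an affine cipher.
Reversing it on ycvxa: y(24)→9·(24−21)≡1=b; c(2)→9·(2−21)≡11=l; v(21)→9·(21−21)≡0=a; x(23)→9·(23−21)≡18=s; a(0)→9·(0−21)≡19=t (all mod 26).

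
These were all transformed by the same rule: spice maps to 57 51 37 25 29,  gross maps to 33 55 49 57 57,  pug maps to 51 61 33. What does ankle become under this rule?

21 47 41 43 29

Each letter becomes 2×(its alphabet position, a=1..z=26) + 19.
For ankle: a=1→21, n=14→47, k=11→41, l=12→43, e=5→29.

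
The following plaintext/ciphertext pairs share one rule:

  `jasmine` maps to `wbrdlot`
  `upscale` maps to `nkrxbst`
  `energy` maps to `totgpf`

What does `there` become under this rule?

catgt

j(9)→w(22) and a(0)→b(1) fit y≡11x+1 (mod 26); the inverse of 11 mod 26 is 19. Treating letters as 0–25, the rule is x ↦ 11x + 1 (mod 26).
Applying it to there: t(19)→11·19+1≡2=c; h(7)→11·7+1≡0=a; e(4)→11·4+1≡19=t; r(17)→11·17+1≡6=g; e(4)→11·4+1≡19=t (all mod 26).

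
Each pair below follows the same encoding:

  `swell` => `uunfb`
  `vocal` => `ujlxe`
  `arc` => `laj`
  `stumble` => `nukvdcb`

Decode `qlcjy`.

The output letters match the input read backwards, each shifted +9: swell reversed is llews. The word is reversed, then every letter is shifted forward by 9.
Decoding qlcjy: shift back: q−9=h, l−9=c, c−9=t, j−9=a, y−9=p → hctap; then reverse → patch.

patch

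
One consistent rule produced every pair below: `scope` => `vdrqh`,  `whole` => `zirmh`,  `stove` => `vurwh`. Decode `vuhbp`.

Shifts by position in scope: pos 0: s→v (+3), pos 1: c→d (+1), pos 2: o→r (+3), pos 3: p→q (+1) — repeating every 2. A repeating key of period 2 is used — shifts +3, +1 over and over.
Decoding vuhbp: v−3=s, u−1=t, h−3=e, b−1=a, p−3=m.

steam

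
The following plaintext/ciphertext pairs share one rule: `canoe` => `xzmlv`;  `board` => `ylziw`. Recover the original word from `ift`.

Letters are reflected about the middle of the alphabet (position → 25−position): Atbash.
Decoding ift: i↔r, f↔u, t↔g.

rug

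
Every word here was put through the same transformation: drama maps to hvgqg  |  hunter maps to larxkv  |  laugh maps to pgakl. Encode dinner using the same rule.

horrkv

The shift depends on letter class: consonant d→h is +4, but vowel a→g is +6. Vowels shift forward by 6 and consonants shift forward by 4.
On dinner: d(cons)+4=h, i(vowel)+6=o, n(cons)+4=r, n(cons)+4=r, e(vowel)+6=k, r(cons)+4=v.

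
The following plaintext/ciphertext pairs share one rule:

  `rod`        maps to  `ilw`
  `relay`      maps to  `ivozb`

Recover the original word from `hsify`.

shrub

Each letter is replaced by its mirror in the alphabet: a↔z, b↔y, c↔x, and so on (the Atbash cipher).
Reversing it on hsify: h↔s, s↔h, i↔r, f↔u, y↔b.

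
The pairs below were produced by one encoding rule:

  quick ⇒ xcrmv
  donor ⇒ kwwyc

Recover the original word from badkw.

In quick: q→x is +7, u→c is +8, i→r is +9, c→m is +10 — the shift increases by 1 each position. Letter i (0-indexed) is shifted by i+7, so successive shifts are 7, 8, 9, ….
Undoing it on badkw: b−7=u, a−8=s, d−9=u, k−10=a, w−11=l.

usual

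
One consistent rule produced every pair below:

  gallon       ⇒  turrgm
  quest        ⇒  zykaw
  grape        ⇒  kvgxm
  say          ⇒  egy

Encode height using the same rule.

znmokn

The output letters match the input read backwards, each shifted +6: gallon reversed is nollag. Read the word backwards and shift each letter +6.
On height: reverse → thgieh; then shift: t+6=z, h+6=n, g+6=m, i+6=o, e+6=k, h+6=n.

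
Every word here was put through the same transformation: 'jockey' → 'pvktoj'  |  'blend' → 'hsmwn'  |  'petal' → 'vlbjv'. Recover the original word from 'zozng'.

In jockey: j→p is +6, o→v is +7, c→k is +8, k→t is +9 — the shift increases by 1 each position. Each letter shifts forward by (position + 6), i.e. 6, 7, 8, … — the shift grows by one for each successive letter.
Reversing it on zozng: z−6=t, o−7=h, z−8=r, n−9=e, g−10=w.

threw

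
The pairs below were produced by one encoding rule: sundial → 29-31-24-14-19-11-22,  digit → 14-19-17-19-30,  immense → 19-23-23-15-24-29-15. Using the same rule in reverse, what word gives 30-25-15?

toe

s is letter #19 and maps to 29: an offset of 10. Each letter is replaced by its alphabet position (a=1..z=26) + 10.
Decoding 30-25-15: 30→(30−10)÷1=20=t, 25→(25−10)÷1=15=o, 15→(15−10)÷1=5=e.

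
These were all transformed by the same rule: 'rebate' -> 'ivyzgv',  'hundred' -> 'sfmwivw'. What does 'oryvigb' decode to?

This is the alphabet-reversal cipher (Atbash): a becomes z, b becomes y, etc.
Decoding oryvigb: o↔l, r↔i, y↔b, v↔e, i↔r, g↔t, b↔y.

liberty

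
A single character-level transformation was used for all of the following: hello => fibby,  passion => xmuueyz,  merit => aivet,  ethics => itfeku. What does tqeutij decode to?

twisted

h(7)→f(5) and e(4)→i(8) fit y≡25x+12 (mod 26); the inverse of 25 mod 26 is 25. Treating letters as 0–25, the rule is x ↦ 25x + 12 (mod 26).
Decoding tqeutij: t(19)→25·(19−12)≡19=t; q(16)→25·(16−12)≡22=w; e(4)→25·(4−12)≡8=i; u(20)→25·(20−12)≡18=s; t(19)→25·(19−12)≡19=t; i(8)→25·(8−12)≡4=e; j(9)→25·(9−12)≡3=d (all mod 26).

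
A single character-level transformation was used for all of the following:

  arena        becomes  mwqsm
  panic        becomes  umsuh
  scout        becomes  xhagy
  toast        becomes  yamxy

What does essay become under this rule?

qxxmd

The shift depends on letter class: consonant r→w is +5, but vowel a→m is +12. The rule splits by letter class: vowels +12, consonants +5.
For essay: e(vowel)+12=q, s(cons)+5=x, s(cons)+5=x, a(vowel)+12=m, y(cons)+5=d.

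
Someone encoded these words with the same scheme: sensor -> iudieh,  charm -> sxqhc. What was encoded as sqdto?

This is a Caesar cipher with shift 16.
Undoing it on sqdto: s−16=c, q−16=a, d−16=n, t−16=d, o−16=y.

candy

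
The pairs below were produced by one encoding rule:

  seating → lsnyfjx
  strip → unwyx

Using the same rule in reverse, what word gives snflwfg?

The output letters match the input read backwards, each shifted +5: seating reversed is gnitaes. Two steps: reverse the string, then apply a Caesar shift of +5.
Undoing it on snflwfg: shift back: s−5=n, n−5=i, f−5=a, l−5=g, w−5=r, f−5=a, g−5=b → niagrab; then reverse → bargain.

bargain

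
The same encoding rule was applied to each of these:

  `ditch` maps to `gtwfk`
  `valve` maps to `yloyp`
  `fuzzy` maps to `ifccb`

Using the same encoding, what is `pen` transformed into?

The shift depends on letter class: consonant d→g is +3, but vowel i→t is +11. Two shifts are in play — +11 for a/e/i/o/u, +3 for every other letter.
Applying it to pen: p(cons)+3=s, e(vowel)+11=p, n(cons)+3=q.

spq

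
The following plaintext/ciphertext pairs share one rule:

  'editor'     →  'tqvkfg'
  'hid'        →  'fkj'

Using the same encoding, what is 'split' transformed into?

The output letters match the input read backwards, each shifted +2: editor reversed is rotide. The word is reversed, then every letter is shifted forward by 2.
For split: reverse → tilps; then shift: t+2=v, i+2=k, l+2=n, p+2=r, s+2=u.

vknru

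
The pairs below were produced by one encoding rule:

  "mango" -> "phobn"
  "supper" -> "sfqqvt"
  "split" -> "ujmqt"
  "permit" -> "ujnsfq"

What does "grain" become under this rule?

The output letters match the input read backwards, each shifted +1: mango reversed is ognam. The word is reversed, then every letter is shifted forward by 1.
On grain: reverse → niarg; then shift: n+1=o, i+1=j, a+1=b, r+1=s, g+1=h.

ojbsh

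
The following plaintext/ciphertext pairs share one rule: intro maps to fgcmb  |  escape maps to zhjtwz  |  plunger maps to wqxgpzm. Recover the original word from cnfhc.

twist

i(8)→f(5) and n(13)→g(6) fit y≡21x+19 (mod 26); the inverse of 21 mod 26 is 5. This is an affine cipher: with a=0,…,z=25, each position x becomes (21x+19) mod 26.
Reversing it on cnfhc: c(2)→5·(2−19)≡19=t; n(13)→5·(13−19)≡22=w; f(5)→5·(5−19)≡8=i; h(7)→5·(7−19)≡18=s; c(2)→5·(2−19)≡19=t (all mod 26).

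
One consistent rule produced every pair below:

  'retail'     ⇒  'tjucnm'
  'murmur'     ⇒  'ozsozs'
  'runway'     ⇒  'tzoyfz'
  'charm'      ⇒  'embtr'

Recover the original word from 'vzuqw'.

Shifts by position in retail: pos 0: r→t (+2), pos 1: e→j (+5), pos 2: t→u (+1), pos 3: a→c (+2), pos 4: i→n (+5), pos 5: l→m (+1) — repeating every 3. The shifts repeat in a cycle of length 3: positions 0,1,… shift by +2, +5, +1, then the pattern repeats.
Undoing it on vzuqw: v−2=t, z−5=u, u−1=t, q−2=o, w−5=r.

tutor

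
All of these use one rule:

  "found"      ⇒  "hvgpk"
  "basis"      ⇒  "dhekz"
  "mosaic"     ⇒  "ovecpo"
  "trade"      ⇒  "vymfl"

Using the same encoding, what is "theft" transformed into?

Shifts by position in found: pos 0: f→h (+2), pos 1: o→v (+7), pos 2: u→g (+12), pos 3: n→p (+2), pos 4: d→k (+7) — repeating every 3. It's a Vigenère-style cipher with numeric key [2,7,12]: position i shifts by key[i mod 3].
Applying it to theft: t+2=v, h+7=o, e+12=q, f+2=h, t+7=a.

voqha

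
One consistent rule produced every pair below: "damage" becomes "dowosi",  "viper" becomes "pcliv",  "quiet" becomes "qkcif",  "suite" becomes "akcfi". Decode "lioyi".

d(3)→d(3) and a(0)→o(14) fit y≡5x+14 (mod 26); the inverse of 5 mod 26 is 21. Each letter's alphabet position (a=0..z=25) is mapped through 5·x+14 mod 26 — an affine cipher.
Decoding lioyi: l(11)→21·(11−14)≡15=p; i(8)→21·(8−14)≡4=e; o(14)→21·(14−14)≡0=a; y(24)→21·(24−14)≡2=c; i(8)→21·(8−14)≡4=e (all mod 26).

peace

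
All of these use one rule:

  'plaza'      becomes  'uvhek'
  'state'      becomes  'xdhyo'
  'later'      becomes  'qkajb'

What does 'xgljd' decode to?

sweet

A repeating key of period 3 is used — shifts +5, +10, +7 over and over.
Reversing it on xgljd: x−5=s, g−10=w, l−7=e, j−5=e, d−10=t.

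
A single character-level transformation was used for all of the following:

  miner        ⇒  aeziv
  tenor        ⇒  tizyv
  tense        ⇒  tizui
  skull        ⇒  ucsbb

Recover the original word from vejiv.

rider

m(12)→a(0) and i(8)→e(4) fit y≡25x+12 (mod 26); the inverse of 25 mod 26 is 25. Each letter's alphabet position (a=0..z=25) is mapped through 25·x+12 mod 26 — an affine cipher.
Undoing it on vejiv: v(21)→25·(21−12)≡17=r; e(4)→25·(4−12)≡8=i; j(9)→25·(9−12)≡3=d; i(8)→25·(8−12)≡4=e; v(21)→25·(21−12)≡17=r (all mod 26).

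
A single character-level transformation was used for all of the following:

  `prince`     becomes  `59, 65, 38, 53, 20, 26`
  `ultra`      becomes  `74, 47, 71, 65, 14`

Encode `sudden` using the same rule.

68, 74, 23, 23, 26, 53

The formula is n = 3×(alphabet index, a=1) + 11.
For sudden: s=19→68, u=21→74, d=4→23, d=4→23, e=5→26, n=14→53.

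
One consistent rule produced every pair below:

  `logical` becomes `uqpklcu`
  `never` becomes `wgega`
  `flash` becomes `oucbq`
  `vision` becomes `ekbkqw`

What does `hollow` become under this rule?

The shift depends on letter class: consonant l→u is +9, but vowel o→q is +2. Two shifts are in play — +2 for a/e/i/o/u, +9 for every other letter.
On hollow: h(cons)+9=q, o(vowel)+2=q, l(cons)+9=u, l(cons)+9=u, o(vowel)+2=q, w(cons)+9=f.

qquuqf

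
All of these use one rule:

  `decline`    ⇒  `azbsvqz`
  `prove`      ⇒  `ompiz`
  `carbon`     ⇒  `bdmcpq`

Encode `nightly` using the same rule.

Treating letters as 0–25, the rule is x ↦ 25x + 3 (mod 26).
On nightly: n(13)→25·13+3≡16=q; i(8)→25·8+3≡21=v; g(6)→25·6+3≡23=x; h(7)→25·7+3≡22=w; t(19)→25·19+3≡10=k; l(11)→25·11+3≡18=s; y(24)→25·24+3≡5=f (all mod 26).

qvxwksf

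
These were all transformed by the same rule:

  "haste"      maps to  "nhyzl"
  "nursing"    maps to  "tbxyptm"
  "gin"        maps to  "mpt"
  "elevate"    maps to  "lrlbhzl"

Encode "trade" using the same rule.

The shift depends on letter class: consonant h→n is +6, but vowel a→h is +7. Vowels shift forward by 7 and consonants shift forward by 6.
For trade: t(cons)+6=z, r(cons)+6=x, a(vowel)+7=h, d(cons)+6=j, e(vowel)+7=l.

zxhjl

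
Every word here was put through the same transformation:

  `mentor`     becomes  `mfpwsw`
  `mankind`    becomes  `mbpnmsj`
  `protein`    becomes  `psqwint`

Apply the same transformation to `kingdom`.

Each letter shifts forward by its position index (0, 1, 2, …) — the shift grows by one for each successive letter.
Applying it to kingdom: k+0=k, i+1=j, n+2=p, g+3=j, d+4=h, o+5=t, m+6=s.

kjpjhts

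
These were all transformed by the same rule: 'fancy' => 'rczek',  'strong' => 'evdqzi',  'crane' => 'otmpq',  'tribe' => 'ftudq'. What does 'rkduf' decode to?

Shifts by position in fancy: pos 0: f→r (+12), pos 1: a→c (+2), pos 2: n→z (+12), pos 3: c→e (+2) — repeating every 2. It's a Vigenère-style cipher with numeric key [12,2]: position i shifts by key[i mod 2].
Decoding rkduf: r−12=f, k−2=i, d−12=r, u−2=s, f−12=t.

first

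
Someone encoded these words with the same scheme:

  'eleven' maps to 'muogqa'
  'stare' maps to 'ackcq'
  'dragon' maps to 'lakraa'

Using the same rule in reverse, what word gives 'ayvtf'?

split

In eleven: e→m is +8, l→u is +9, e→o is +10, v→g is +11 — the shift increases by 1 each position. Each letter shifts forward by (position + 8), i.e. 8, 9, 10, … — the shift grows by one for each successive letter.
Reversing it on ayvtf: a−8=s, y−9=p, v−10=l, t−11=i, f−12=t.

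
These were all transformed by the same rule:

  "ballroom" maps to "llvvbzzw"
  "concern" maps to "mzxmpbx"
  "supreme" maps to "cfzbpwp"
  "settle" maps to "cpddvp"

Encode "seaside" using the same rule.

The rule splits by letter class: vowels +11, consonants +10.
For seaside: s(cons)+10=c, e(vowel)+11=p, a(vowel)+11=l, s(cons)+10=c, i(vowel)+11=t, d(cons)+10=n, e(vowel)+11=p.

cplctnp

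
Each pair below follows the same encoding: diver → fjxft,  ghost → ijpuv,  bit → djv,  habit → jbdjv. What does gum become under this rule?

The shift depends on letter class: consonant d→f is +2, but vowel i→j is +1. The rule splits by letter class: vowels +1, consonants +2.
For gum: g(cons)+2=i, u(vowel)+1=v, m(cons)+2=o.

ivo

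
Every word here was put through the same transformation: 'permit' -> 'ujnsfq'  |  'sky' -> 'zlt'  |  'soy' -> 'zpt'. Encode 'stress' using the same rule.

ttfsut

The word is reversed, then every letter is shifted forward by 1.
On stress: reverse → sserts; then shift: s+1=t, s+1=t, e+1=f, r+1=s, t+1=u, s+1=t.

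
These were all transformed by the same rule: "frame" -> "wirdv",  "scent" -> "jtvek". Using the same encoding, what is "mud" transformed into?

Every letter moves 17 places later in the alphabet, wrapping around z→a.
Applying it to mud: m+17=d, u+17=l, d+17=u.

dlu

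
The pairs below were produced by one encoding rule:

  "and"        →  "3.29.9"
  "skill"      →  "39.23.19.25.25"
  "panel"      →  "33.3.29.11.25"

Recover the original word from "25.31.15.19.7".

logic

a(#1)→3 and n(#14)→29: differences scale by 2, so n = 2·pos + 1. With a=1..z=26, the number is 2·pos + 1.
Undoing it on 25.31.15.19.7: 25→(25−1)÷2=12=l, 31→(31−1)÷2=15=o, 15→(15−1)÷2=7=g, 19→(19−1)÷2=9=i, 7→(7−1)÷2=3=c.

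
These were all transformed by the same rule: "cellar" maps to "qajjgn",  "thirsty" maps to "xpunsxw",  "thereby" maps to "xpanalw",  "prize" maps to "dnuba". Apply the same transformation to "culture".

qcjxcna

c(2)→q(16) and e(4)→a(0) fit y≡5x+6 (mod 26); the inverse of 5 mod 26 is 21. Treating letters as 0–25, the rule is x ↦ 5x + 6 (mod 26).
For culture: c(2)→5·2+6≡16=q; u(20)→5·20+6≡2=c; l(11)→5·11+6≡9=j; t(19)→5·19+6≡23=x; u(20)→5·20+6≡2=c; r(17)→5·17+6≡13=n; e(4)→5·4+6≡0=a (all mod 26).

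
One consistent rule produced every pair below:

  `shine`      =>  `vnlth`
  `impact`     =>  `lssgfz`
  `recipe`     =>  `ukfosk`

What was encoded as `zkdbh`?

weave

Shifts by position in shine: pos 0: s→v (+3), pos 1: h→n (+6), pos 2: i→l (+3), pos 3: n→t (+6) — repeating every 2. The shifts repeat in a cycle of length 2: positions 0,1,… shift by +3, +6, then the pattern repeats.
Undoing it on zkdbh: z−3=w, k−6=e, d−3=a, b−6=v, h−3=e.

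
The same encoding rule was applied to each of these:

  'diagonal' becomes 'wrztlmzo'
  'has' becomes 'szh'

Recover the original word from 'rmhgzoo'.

Each pair mirrors across the alphabet (d↔w, i↔r, a↔z): positions sum to 25. Letters are reflected about the middle of the alphabet (position → 25−position): Atbash.
Undoing it on rmhgzoo: r↔i, m↔n, h↔s, g↔t, z↔a, o↔l, o↔l.

install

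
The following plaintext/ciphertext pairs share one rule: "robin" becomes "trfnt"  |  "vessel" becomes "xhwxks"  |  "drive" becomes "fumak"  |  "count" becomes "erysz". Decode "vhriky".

tender

The shift increases by 1 at each position, starting from +2: 2, 3, 4, ….
Reversing it on vhriky: v−2=t, h−3=e, r−4=n, i−5=d, k−6=e, y−7=r.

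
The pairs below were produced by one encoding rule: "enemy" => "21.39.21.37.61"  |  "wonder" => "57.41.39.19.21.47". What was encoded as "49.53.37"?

sum

e(#5)→21 and n(#14)→39: differences scale by 2, so n = 2·pos + 11. The formula is n = 2×(alphabet index, a=1) + 11.
Decoding 49.53.37: 49→(49−11)÷2=19=s, 53→(53−11)÷2=21=u, 37→(37−11)÷2=13=m.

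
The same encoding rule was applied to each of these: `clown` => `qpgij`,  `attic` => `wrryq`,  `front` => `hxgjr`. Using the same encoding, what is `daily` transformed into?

nwypc

c(2)→q(16) and l(11)→p(15) fit y≡23x+22 (mod 26); the inverse of 23 mod 26 is 17. Treating letters as 0–25, the rule is x ↦ 23x + 22 (mod 26).
Applying it to daily: d(3)→23·3+22≡13=n; a(0)→23·0+22≡22=w; i(8)→23·8+22≡24=y; l(11)→23·11+22≡15=p; y(24)→23·24+22≡2=c (all mod 26).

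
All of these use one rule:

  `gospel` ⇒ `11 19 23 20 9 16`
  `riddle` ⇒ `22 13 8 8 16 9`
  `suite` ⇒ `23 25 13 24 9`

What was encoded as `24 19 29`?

toy

Each letter is replaced by its alphabet position (a=1..z=26) + 4.
Undoing it on 24 19 29: 24→(24−4)÷1=20=t, 19→(19−4)÷1=15=o, 29→(29−4)÷1=25=y.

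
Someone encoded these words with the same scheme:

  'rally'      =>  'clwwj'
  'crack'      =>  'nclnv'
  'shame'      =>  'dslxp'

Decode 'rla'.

gap

Compare letters: r→c is +11, a→l is +11, l→w is +11 — a constant shift. Every letter moves 11 places later in the alphabet, wrapping around z→a.
Reversing it on rla: r−11=g, l−11=a, a−11=p.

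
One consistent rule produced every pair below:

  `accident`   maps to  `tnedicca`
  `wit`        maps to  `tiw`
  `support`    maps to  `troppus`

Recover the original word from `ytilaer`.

The output letters match the input read backwards: accident reversed is tnedicca. The word is simply reversed.
Reversing it on ytilaer: then reverse → reality.

reality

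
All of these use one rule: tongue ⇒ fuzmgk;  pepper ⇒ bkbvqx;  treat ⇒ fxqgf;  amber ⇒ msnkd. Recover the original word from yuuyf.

moist

Shifts by position in tongue: pos 0: t→f (+12), pos 1: o→u (+6), pos 2: n→z (+12), pos 3: g→m (+6) — repeating every 2. A repeating key of period 2 is used — shifts +12, +6 over and over.
Undoing it on yuuyf: y−12=m, u−6=o, u−12=i, y−6=s, f−12=t.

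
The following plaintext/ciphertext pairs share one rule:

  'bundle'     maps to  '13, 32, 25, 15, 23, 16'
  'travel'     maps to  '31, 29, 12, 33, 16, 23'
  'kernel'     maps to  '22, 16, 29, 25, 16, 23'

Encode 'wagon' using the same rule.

b is letter #2 and maps to 13: an offset of 11. The number is (letter's place in the alphabet, a=1) + 11.
For wagon: w=23→34, a=1→12, g=7→18, o=15→26, n=14→25.

34, 12, 18, 26, 25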